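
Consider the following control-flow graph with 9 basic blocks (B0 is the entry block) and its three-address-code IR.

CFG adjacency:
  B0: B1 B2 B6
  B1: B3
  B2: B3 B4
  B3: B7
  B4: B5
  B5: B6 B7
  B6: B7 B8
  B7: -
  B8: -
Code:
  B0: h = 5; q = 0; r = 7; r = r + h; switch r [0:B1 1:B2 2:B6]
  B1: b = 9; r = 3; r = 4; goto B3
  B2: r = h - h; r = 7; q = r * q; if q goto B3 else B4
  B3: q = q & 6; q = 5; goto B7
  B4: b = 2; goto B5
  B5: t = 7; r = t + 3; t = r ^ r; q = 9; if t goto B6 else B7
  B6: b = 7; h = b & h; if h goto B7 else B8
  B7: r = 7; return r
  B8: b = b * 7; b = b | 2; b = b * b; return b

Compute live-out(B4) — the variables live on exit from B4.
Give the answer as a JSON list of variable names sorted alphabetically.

def/use:
  B0: def={h,q,r} ue=∅
  B1: def={b,r} ue=∅
  B2: def={q,r} ue={h,q}
  B3: def={q} ue={q}
  B4: def={b} ue=∅
  B5: def={q,r,t} ue=∅
  B6: def={b,h} ue={h}
  B7: def={r} ue=∅
  B8: def={b} ue={b}

Liveness:
  B0 li=∅ lo={h,q}
  B1 li={q} lo={q}
  B2 li={h,q} lo={h,q}
  B3 li={q} lo=∅
  B4 li={h} lo={h}
  B5 li={h} lo={h}
  B6 li={h} lo={b}
  B7 li=∅ lo=∅
  B8 li={b} lo=∅

live-out(B4) = ["h"]

Answer: ["h"]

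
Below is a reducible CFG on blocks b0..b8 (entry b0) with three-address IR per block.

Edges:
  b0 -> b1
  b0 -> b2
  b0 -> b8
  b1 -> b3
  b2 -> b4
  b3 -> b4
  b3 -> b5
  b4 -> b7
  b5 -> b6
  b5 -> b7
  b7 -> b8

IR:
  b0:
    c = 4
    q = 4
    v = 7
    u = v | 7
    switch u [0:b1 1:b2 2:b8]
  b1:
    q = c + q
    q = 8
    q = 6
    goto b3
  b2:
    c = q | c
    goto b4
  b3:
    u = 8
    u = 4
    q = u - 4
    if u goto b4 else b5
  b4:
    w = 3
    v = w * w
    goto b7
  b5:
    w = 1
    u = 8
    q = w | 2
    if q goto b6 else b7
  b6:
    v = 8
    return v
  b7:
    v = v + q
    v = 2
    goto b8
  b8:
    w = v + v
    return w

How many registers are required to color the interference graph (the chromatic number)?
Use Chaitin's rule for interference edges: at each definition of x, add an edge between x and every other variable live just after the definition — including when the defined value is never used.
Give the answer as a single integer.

Answer: 4

Working:
def/use:
  b0: def={c,q,u,v} ue=∅
  b1: def={q} ue={c,q}
  b2: def={c} ue={c,q}
  b3: def={q,u} ue=∅
  b4: def={v,w} ue=∅
  b5: def={q,u,w} ue=∅
  b6: def={v} ue=∅
  b7: def={v} ue={q,v}
  b8: def={w} ue={v}

Live sets:
  live b0: ∅→{c,q,v}
  live b1: {c,q,v}→{v}
  live b2: {c,q}→{q}
  live b3: {v}→{q,v}
  live b4: {q}→{q,v}
  live b5: {v}→{q,v}
  live b6: ∅→∅
  live b7: {q,v}→{v}
  live b8: {v}→∅

Conflict graph:
  c — {q,u,v}
  q — {c,u,v,w}
  u — {c,q,v,w}
  v — {c,q,u,w}
  w — {q,u,v}

Colouring:
  {c,q,u,v} pairwise interfere (4-clique) ⇒ χ ≥ 4
  assign c→c3 q→c0 u→c1 v→c2 w→c3 — no edge inside a register ⇒ χ ≤ 4
  χ = 4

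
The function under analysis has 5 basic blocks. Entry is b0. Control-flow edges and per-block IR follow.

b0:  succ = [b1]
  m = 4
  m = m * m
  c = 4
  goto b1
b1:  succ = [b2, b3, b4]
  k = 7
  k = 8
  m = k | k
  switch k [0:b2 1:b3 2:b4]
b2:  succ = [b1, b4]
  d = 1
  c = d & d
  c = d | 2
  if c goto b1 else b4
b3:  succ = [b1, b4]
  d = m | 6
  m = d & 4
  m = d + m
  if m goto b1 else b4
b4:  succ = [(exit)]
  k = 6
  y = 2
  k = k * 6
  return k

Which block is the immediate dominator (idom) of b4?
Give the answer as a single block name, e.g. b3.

Answer: b1

Analysis:
idom tree: b1←b0 b2←b1 b3←b1 b4←b1
Join-block Dom:
  b1: preds {b0,b2,b3}: {b0} ∩ {b0,b1,b2} ∩ {b0,b1,b3} = {b0}; idom=b0
  b4: preds {b1,b2,b3}: {b0,b1} ∩ {b0,b1,b2} ∩ {b0,b1,b3} = {b0,b1}; idom=b1

idom(b4) = b1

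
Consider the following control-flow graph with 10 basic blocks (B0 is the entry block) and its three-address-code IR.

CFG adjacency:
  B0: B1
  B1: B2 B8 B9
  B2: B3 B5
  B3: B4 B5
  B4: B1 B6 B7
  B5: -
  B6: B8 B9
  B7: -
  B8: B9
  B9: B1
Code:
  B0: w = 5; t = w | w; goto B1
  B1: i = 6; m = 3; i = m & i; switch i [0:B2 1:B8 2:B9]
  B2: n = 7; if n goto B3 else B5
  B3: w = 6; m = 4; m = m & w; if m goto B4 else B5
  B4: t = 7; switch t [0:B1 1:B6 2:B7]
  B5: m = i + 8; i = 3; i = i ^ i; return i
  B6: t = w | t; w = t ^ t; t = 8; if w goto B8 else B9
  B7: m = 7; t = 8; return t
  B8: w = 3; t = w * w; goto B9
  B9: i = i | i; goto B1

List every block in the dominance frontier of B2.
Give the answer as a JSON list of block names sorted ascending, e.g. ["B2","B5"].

Answer: ["B1", "B8", "B9"]

Working:
idom tree: B1←B0 B2←B1 B3←B2 B4←B3 B5←B2 B6←B4 B7←B4 B8←B1 B9←B1
Join-block Dom:
  B1: preds {B0,B4,B9}: {B0} ∩ {B0,B1,B2,B3,B4} ∩ {B0,B1,B9} = {B0}; idom=B0
  B5: preds {B2,B3}: {B0,B1,B2} ∩ {B0,B1,B2,B3} = {B0,B1,B2}; idom=B2
  B8: preds {B1,B6}: {B0,B1} ∩ {B0,B1,B2,B3,B4,B6} = {B0,B1}; idom=B1
  B9: preds {B1,B6,B8}: {B0,B1} ∩ {B0,B1,B2,B3,B4,B6} ∩ {B0,B1,B8} = {B0,B1}; idom=B1

Frontier:
  join B1 pred B0: · stop@B0
  join B1 pred B4: B4→B3→B2→B1 stop@B0
  join B1 pred B9: B9→B1 stop@B0
  join B5 pred B2: · stop@B2
  join B5 pred B3: B3 stop@B2
  join B8 pred B1: · stop@B1
  join B8 pred B6: B6→B4→B3→B2 stop@B1
  join B9 pred B1: · stop@B1
  join B9 pred B6: B6→B4→B3→B2 stop@B1
  join B9 pred B8: B8 stop@B1
  B0 → ∅
  B1 → {B1}
  B2 → {B1,B8,B9}
  B3 → {B1,B5,B8,B9}
  B4 → {B1,B8,B9}
  B5 → ∅
  B6 → {B8,B9}
  B7 → ∅
  B8 → {B9}
  B9 → {B1}

DF(B2) = ["B1", "B8", "B9"]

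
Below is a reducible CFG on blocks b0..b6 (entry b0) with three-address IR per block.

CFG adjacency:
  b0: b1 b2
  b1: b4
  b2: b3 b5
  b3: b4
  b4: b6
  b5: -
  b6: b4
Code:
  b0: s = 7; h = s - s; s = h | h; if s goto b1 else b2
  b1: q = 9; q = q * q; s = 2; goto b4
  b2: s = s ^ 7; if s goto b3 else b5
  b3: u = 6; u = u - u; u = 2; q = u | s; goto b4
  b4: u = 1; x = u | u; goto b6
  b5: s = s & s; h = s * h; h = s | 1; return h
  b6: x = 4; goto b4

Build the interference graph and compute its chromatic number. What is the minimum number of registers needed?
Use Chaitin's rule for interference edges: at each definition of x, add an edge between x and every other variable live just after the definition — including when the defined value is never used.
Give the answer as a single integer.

Block summaries:
  b0: def={h,s} ue=∅
  b1: def={q,s} ue=∅
  b2: def={s} ue={s}
  b3: def={q,u} ue={s}
  b4: def={u,x} ue=∅
  b5: def={h,s} ue={h,s}
  b6: def={x} ue=∅

Liveness:
  b0: in=∅ out={h,s}
  b1: in=∅ out=∅
  b2: in={h,s} out={h,s}
  b3: in={s} out=∅
  b4: in=∅ out=∅
  b5: in={h,s} out=∅
  b6: in=∅ out=∅

Interfere edges:
  h — {s}
  q — ∅
  s — {h,u}
  u — {s}
  x — ∅

Registers:
  clique {h,s} ⇒ need ≥ 2
  2-colouring: r0={q,s,x}  r1={h,u}
  χ = 2

Answer: 2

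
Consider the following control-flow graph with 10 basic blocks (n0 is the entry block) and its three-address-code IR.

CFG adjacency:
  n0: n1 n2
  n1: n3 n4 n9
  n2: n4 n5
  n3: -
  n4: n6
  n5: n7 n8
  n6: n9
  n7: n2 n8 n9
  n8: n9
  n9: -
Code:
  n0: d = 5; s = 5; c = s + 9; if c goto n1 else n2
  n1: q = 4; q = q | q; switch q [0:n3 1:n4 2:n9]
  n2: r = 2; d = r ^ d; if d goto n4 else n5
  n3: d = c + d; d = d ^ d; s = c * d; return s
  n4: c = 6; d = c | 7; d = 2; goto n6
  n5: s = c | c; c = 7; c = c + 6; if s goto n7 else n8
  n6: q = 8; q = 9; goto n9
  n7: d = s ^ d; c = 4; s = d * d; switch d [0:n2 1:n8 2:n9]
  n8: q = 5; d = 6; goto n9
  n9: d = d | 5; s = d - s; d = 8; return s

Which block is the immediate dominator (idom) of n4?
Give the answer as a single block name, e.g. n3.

idom tree: n1←n0 n2←n0 n3←n1 n4←n0 n5←n2 n6←n4 n7←n5 n8←n5 n9←n0
Dom at joins:
  n2: preds {n0,n7}: {n0} ∩ {n0,n2,n5,n7} = {n0}; idom=n0
  n4: preds {n1,n2}: {n0,n1} ∩ {n0,n2} = {n0}; idom=n0
  n8: preds {n5,n7}: {n0,n2,n5} ∩ {n0,n2,n5,n7} = {n0,n2,n5}; idom=n5
  n9: preds {n1,n6,n7,n8}: {n0,n1} ∩ {n0,n4,n6} ∩ {n0,n2,n5,n7} ∩ {n0,n2,n5,n8} = {n0}; idom=n0

idom(n4) = n0

Answer: n0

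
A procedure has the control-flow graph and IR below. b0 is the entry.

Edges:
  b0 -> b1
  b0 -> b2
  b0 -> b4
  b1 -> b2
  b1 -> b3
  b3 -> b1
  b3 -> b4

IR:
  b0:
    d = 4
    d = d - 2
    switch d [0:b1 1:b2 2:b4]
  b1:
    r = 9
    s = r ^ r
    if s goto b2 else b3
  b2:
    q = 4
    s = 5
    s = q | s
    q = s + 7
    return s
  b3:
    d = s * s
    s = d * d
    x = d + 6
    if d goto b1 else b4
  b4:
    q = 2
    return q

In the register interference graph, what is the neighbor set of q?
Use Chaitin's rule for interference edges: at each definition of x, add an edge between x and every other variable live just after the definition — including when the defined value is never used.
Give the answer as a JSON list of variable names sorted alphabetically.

Answer: ["s"]

Working:
Per-block:
  b0 def {d} use ∅
  b1 def {r,s} use ∅
  b2 def {q,s} use ∅
  b3 def {d,s,x} use {s}
  b4 def {q} use ∅

Live sets:
  b0: in=∅ out=∅
  b1: in=∅ out={s}
  b2: in=∅ out=∅
  b3: in={s} out=∅
  b4: in=∅ out=∅

Conflict graph:
  d: {s,x}
  q: {s}
  r: ∅
  s: {d,q}
  x: {d}

N(q) = ["s"]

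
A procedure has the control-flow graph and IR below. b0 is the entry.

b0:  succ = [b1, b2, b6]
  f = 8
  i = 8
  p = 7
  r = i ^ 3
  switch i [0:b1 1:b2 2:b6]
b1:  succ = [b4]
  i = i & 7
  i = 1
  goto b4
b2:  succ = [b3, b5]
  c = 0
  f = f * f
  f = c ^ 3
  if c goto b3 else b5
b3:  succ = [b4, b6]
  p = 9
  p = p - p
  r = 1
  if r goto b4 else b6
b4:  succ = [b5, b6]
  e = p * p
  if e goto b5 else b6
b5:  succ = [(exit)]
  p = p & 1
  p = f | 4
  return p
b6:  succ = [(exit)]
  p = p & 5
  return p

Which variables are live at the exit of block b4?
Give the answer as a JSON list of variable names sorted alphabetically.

Answer: ["f", "p"]

Derivation:
Block summaries:
  b0: def={f,i,p,r} ue=∅
  b1: def={i} ue={i}
  b2: def={c,f} ue={f}
  b3: def={p,r} ue=∅
  b4: def={e} ue={p}
  b5: def={p} ue={f,p}
  b6: def={p} ue={p}

Liveness:
  live b0: ∅→{f,i,p}
  live b1: {f,i,p}→{f,p}
  live b2: {f,p}→{f,p}
  live b3: {f}→{f,p}
  live b4: {f,p}→{f,p}
  live b5: {f,p}→∅
  live b6: {p}→∅

live-out(b4) = ["f", "p"]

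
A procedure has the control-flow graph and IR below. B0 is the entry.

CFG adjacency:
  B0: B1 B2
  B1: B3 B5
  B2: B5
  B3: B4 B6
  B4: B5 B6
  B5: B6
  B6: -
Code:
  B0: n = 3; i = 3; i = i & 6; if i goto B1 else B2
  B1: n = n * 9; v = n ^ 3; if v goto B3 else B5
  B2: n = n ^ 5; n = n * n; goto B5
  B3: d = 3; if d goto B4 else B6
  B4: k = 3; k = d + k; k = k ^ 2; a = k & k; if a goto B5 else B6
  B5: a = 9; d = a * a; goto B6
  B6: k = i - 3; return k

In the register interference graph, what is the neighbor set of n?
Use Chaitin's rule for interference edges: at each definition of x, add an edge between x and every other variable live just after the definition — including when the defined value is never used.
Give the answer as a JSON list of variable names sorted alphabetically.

Answer: ["i"]

Analysis:
def/use:
  B0: {i,n} / ∅
  B1: {n,v} / {n}
  B2: {n} / {n}
  B3: {d} / ∅
  B4: {a,k} / {d}
  B5: {a,d} / ∅
  B6: {k} / {i}

Backward fixpoint:
  live B0: ∅→{i,n}
  live B1: {i,n}→{i}
  live B2: {i,n}→{i}
  live B3: {i}→{d,i}
  live B4: {d,i}→{i}
  live B5: {i}→{i}
  live B6: {i}→∅

Conflict graph:
  a — {i}
  d — {i,k}
  i — {a,d,k,n,v}
  k — {d,i}
  n — {i}
  v — {i}

N(n) = ["i"]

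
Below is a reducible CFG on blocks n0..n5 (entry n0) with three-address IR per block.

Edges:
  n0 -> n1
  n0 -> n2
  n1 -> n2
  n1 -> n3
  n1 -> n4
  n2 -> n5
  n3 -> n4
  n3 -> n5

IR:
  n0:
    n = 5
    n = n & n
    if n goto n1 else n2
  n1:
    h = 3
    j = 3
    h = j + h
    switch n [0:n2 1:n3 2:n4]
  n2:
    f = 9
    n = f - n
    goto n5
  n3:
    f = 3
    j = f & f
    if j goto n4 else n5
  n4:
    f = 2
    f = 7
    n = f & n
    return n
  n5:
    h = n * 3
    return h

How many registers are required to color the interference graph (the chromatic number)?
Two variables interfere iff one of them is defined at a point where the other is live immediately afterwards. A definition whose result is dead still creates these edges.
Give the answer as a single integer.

Block summaries:
  n0 def {n} use ∅
  n1 def {h,j} use {n}
  n2 def {f,n} use {n}
  n3 def {f,j} use ∅
  n4 def {f,n} use {n}
  n5 def {h} use {n}

Backward fixpoint:
  n0: in=∅ out={n}
  n1: in={n} out={n}
  n2: in={n} out={n}
  n3: in={n} out={n}
  n4: in={n} out=∅
  n5: in={n} out=∅

Interfere edges:
  f↔{n}
  h↔{j,n}
  j↔{h,n}
  n↔{f,h,j}

Colouring:
  clique {h,j,n} ⇒ need ≥ 3
  assign f→c1 h→c1 j→c2 n→c0 — no edge inside a register ⇒ χ ≤ 3
  χ = 3

Answer: 3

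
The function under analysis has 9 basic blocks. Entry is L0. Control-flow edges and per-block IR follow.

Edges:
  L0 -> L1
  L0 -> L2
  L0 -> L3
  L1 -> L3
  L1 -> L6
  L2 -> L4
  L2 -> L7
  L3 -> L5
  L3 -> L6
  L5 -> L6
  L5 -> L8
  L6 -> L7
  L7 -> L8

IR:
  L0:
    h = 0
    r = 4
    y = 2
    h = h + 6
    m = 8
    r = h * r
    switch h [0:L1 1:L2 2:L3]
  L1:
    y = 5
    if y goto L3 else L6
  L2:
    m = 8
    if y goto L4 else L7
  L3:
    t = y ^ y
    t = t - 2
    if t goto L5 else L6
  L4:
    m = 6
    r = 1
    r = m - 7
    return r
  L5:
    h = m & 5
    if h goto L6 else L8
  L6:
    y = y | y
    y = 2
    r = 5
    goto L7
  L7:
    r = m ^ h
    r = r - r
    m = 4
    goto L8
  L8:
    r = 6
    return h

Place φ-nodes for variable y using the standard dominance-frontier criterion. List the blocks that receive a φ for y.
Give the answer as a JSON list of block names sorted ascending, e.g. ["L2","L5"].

idom tree: L1←L0 L2←L0 L3←L0 L4←L2 L5←L3 L6←L0 L7←L0 L8←L0
Dom∩ at merges:
  L3: preds {L0,L1}: {L0} ∩ {L0,L1} = {L0}; idom=L0
  L6: preds {L1,L3,L5}: {L0,L1} ∩ {L0,L3} ∩ {L0,L3,L5} = {L0}; idom=L0
  L7: preds {L2,L6}: {L0,L2} ∩ {L0,L6} = {L0}; idom=L0
  L8: preds {L5,L7}: {L0,L3,L5} ∩ {L0,L7} = {L0}; idom=L0

Frontier:
  join L3 pred L0: · stop@L0
  join L3 pred L1: L1 stop@L0
  join L6 pred L1: L1 stop@L0
  join L6 pred L3: L3 stop@L0
  join L6 pred L5: L5→L3 stop@L0
  join L7 pred L2: L2 stop@L0
  join L7 pred L6: L6 stop@L0
  join L8 pred L5: L5→L3 stop@L0
  join L8 pred L7: L7 stop@L0
  DF(L0)=∅
  DF(L1)={L3,L6}
  DF(L2)={L7}
  DF(L3)={L6,L8}
  DF(L4)=∅
  DF(L5)={L6,L8}
  DF(L6)={L7}
  DF(L7)={L8}
  DF(L8)=∅

φ for y: defs {L0,L1,L6}
  DF⁺ = {L3,L6,L7,L8}

Answer: ["L3", "L6", "L7", "L8"]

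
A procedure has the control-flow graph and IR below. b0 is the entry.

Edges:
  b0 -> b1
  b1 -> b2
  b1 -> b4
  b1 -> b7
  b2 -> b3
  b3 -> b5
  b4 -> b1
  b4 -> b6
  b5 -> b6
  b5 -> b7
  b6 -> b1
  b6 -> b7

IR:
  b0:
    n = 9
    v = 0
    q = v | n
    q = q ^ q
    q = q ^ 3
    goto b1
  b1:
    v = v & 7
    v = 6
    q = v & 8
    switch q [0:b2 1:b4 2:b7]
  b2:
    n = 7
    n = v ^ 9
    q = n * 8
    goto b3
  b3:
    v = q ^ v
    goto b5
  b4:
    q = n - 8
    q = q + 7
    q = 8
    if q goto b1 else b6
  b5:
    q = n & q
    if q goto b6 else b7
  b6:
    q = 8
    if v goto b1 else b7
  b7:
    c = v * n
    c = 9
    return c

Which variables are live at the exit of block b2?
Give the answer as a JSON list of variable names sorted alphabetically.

Per-block:
  b0: {n,q,v} / ∅
  b1: {q,v} / {v}
  b2: {n,q} / {v}
  b3: {v} / {q,v}
  b4: {q} / {n}
  b5: {q} / {n,q}
  b6: {q} / {v}
  b7: {c} / {n,v}

Live sets:
  live b0: ∅→{n,v}
  live b1: {n,v}→{n,v}
  live b2: {v}→{n,q,v}
  live b3: {n,q,v}→{n,q,v}
  live b4: {n,v}→{n,v}
  live b5: {n,q,v}→{n,v}
  live b6: {n,v}→{n,v}
  live b7: {n,v}→∅

live-out(b2) = ["n", "q", "v"]

Answer: ["n", "q", "v"]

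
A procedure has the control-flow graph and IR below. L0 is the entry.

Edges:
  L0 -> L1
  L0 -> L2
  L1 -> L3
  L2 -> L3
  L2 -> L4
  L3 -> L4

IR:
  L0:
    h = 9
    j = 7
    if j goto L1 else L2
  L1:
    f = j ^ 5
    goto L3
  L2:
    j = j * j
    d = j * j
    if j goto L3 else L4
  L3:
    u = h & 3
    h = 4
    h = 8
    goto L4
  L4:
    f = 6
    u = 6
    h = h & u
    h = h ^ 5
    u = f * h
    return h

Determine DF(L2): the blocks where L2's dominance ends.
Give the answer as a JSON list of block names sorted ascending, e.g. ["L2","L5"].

idom tree: L1←L0 L2←L0 L3←L0 L4←L0
Join-block Dom:
  L3: preds {L1,L2}: {L0,L1} ∩ {L0,L2} = {L0}; idom=L0
  L4: preds {L2,L3}: {L0,L2} ∩ {L0,L3} = {L0}; idom=L0

Frontier:
  L3←L1: walk L1 to L0
  L3←L2: walk L2 to L0
  L4←L2: walk L2 to L0
  L4←L3: walk L3 to L0
  L0 → ∅
  L1 → {L3}
  L2 → {L3,L4}
  L3 → {L4}
  L4 → ∅

DF(L2) = ["L3", "L4"]

Answer: ["L3", "L4"]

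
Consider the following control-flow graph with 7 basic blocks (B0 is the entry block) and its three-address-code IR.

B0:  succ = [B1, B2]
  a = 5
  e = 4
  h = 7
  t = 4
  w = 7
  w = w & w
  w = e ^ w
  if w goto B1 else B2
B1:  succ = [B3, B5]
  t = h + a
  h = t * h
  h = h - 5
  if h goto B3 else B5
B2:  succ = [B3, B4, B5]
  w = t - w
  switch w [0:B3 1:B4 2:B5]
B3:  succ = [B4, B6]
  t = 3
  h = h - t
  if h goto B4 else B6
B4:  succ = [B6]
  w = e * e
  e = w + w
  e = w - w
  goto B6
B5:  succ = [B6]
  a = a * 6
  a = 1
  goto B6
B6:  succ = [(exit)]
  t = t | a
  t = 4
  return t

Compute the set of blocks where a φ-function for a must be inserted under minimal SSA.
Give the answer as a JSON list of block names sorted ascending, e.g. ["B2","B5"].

idom tree: B1←B0 B2←B0 B3←B0 B4←B0 B5←B0 B6←B0
Dom at joins:
  B3: preds {B1,B2}: {B0,B1} ∩ {B0,B2} = {B0}; idom=B0
  B4: preds {B2,B3}: {B0,B2} ∩ {B0,B3} = {B0}; idom=B0
  B5: preds {B1,B2}: {B0,B1} ∩ {B0,B2} = {B0}; idom=B0
  B6: preds {B3,B4,B5}: {B0,B3} ∩ {B0,B4} ∩ {B0,B5} = {B0}; idom=B0

Frontier:
  join B3 pred B1: B1 stop@B0
  join B3 pred B2: B2 stop@B0
  join B4 pred B2: B2 stop@B0
  join B4 pred B3: B3 stop@B0
  join B5 pred B1: B1 stop@B0
  join B5 pred B2: B2 stop@B0
  join B6 pred B3: B3 stop@B0
  join B6 pred B4: B4 stop@B0
  join B6 pred B5: B5 stop@B0
  DF(B0)=∅
  DF(B1)={B3,B5}
  DF(B2)={B3,B4,B5}
  DF(B3)={B4,B6}
  DF(B4)={B6}
  DF(B5)={B6}
  DF(B6)=∅

φ for a: defs {B0,B5}
  DF⁺ = {B6}

Answer: ["B6"]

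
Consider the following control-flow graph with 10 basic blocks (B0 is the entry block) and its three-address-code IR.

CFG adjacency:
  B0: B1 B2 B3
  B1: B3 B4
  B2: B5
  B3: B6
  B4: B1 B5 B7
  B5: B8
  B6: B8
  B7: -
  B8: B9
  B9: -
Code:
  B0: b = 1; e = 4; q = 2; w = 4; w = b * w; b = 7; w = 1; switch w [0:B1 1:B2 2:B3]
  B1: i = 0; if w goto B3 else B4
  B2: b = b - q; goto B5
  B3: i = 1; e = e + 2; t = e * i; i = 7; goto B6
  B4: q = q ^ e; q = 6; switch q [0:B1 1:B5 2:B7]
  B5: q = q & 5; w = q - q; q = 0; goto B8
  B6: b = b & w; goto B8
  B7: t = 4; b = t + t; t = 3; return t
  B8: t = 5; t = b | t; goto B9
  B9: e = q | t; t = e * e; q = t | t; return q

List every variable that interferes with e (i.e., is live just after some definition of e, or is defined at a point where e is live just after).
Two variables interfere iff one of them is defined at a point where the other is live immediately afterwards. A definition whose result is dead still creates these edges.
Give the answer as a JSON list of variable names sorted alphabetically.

def/use:
  B0: def={b,e,q,w} ue=∅
  B1: def={i} ue={w}
  B2: def={b} ue={b,q}
  B3: def={e,i,t} ue={e}
  B4: def={q} ue={e,q}
  B5: def={q,w} ue={q}
  B6: def={b} ue={b,w}
  B7: def={b,t} ue=∅
  B8: def={t} ue={b}
  B9: def={e,q,t} ue={q,t}

Backward fixpoint:
  B0 li=∅ lo={b,e,q,w}
  B1 li={b,e,q,w} lo={b,e,q,w}
  B2 li={b,q} lo={b,q}
  B3 li={b,e,q,w} lo={b,q,w}
  B4 li={b,e,q,w} lo={b,e,q,w}
  B5 li={b,q} lo={b,q}
  B6 li={b,q,w} lo={b,q}
  B7 li=∅ lo=∅
  B8 li={b,q} lo={q,t}
  B9 li={q,t} lo=∅

Conflict graph:
  b — {e,i,q,t,w}
  e — {b,i,q,w}
  i — {b,e,q,w}
  q — {b,e,i,t,w}
  t — {b,q,w}
  w — {b,e,i,q,t}

N(e) = ["b", "i", "q", "w"]

Answer: ["b", "i", "q", "w"]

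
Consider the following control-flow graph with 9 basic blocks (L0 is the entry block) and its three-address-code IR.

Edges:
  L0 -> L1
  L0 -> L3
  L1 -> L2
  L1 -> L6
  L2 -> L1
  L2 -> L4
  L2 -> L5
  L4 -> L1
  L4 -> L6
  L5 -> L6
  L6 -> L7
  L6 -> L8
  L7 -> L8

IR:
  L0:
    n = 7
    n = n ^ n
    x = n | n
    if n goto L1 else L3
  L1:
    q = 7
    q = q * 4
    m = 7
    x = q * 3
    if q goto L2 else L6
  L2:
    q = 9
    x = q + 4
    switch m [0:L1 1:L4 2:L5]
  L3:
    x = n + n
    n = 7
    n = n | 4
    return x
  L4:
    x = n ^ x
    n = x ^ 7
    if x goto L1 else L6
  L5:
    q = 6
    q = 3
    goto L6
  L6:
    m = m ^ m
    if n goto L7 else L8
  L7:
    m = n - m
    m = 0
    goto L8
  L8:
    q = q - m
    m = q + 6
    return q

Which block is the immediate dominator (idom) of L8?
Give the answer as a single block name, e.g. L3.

idom tree: L1←L0 L2←L1 L3←L0 L4←L2 L5←L2 L6←L1 L7←L6 L8←L6
Dom at joins:
  L1: preds {L0,L2,L4}: {L0} ∩ {L0,L1,L2} ∩ {L0,L1,L2,L4} = {L0}; idom=L0
  L6: preds {L1,L4,L5}: {L0,L1} ∩ {L0,L1,L2,L4} ∩ {L0,L1,L2,L5} = {L0,L1}; idom=L1
  L8: preds {L6,L7}: {L0,L1,L6} ∩ {L0,L1,L6,L7} = {L0,L1,L6}; idom=L6

idom(L8) = L6

Answer: L6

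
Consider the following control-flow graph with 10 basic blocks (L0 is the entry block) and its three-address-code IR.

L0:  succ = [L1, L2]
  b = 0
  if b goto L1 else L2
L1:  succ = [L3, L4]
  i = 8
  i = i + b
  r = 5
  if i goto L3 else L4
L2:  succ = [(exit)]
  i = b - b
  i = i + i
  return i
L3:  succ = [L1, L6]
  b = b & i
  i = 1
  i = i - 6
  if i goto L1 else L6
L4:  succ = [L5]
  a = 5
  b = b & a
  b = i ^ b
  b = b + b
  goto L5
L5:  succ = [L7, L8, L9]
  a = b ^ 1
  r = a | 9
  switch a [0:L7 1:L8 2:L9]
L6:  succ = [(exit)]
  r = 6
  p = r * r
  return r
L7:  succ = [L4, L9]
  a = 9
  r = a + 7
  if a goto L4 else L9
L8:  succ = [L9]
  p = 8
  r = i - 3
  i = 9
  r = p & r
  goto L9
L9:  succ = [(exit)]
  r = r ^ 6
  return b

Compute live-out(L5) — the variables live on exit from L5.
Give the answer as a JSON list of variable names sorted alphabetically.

Answer: ["b", "i", "r"]

Working:
Per-block:
  L0: def={b} ue=∅
  L1: def={i,r} ue={b}
  L2: def={i} ue={b}
  L3: def={b,i} ue={b,i}
  L4: def={a,b} ue={b,i}
  L5: def={a,r} ue={b}
  L6: def={p,r} ue=∅
  L7: def={a,r} ue=∅
  L8: def={i,p,r} ue={i}
  L9: def={r} ue={b,r}

Backward fixpoint:
  L0 li=∅ lo={b}
  L1 li={b} lo={b,i}
  L2 li={b} lo=∅
  L3 li={b,i} lo={b}
  L4 li={b,i} lo={b,i}
  L5 li={b,i} lo={b,i,r}
  L6 li=∅ lo=∅
  L7 li={b,i} lo={b,i,r}
  L8 li={b,i} lo={b,r}
  L9 li={b,r} lo=∅

live-out(L5) = ["b", "i", "r"]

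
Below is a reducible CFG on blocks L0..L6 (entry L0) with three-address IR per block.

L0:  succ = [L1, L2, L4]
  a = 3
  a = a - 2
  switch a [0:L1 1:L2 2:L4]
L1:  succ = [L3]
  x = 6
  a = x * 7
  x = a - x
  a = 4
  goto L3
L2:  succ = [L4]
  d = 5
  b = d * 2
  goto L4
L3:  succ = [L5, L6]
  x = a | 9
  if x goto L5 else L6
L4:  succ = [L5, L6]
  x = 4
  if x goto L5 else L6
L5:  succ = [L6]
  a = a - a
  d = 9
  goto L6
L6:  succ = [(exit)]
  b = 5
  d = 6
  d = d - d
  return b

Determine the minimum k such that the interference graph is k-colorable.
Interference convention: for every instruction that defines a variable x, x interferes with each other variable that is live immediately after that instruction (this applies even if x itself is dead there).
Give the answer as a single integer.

Answer: 3

Derivation:
def/use:
  L0 def {a} use ∅
  L1 def {a,x} use ∅
  L2 def {b,d} use ∅
  L3 def {x} use {a}
  L4 def {x} use ∅
  L5 def {a,d} use {a}
  L6 def {b,d} use ∅

Liveness:
  L0: in=∅ out={a}
  L1: in=∅ out={a}
  L2: in={a} out={a}
  L3: in={a} out={a}
  L4: in={a} out={a}
  L5: in={a} out=∅
  L6: in=∅ out=∅

Interfere edges:
  a↔{b,d,x}
  b↔{a,d}
  d↔{a,b}
  x↔{a}

Colouring:
  {a,b,d} pairwise interfere (3-clique) ⇒ χ ≥ 3
  assign a→R0 b→R1 d→R2 x→R1 — no edge inside a register ⇒ χ ≤ 3
  χ = 3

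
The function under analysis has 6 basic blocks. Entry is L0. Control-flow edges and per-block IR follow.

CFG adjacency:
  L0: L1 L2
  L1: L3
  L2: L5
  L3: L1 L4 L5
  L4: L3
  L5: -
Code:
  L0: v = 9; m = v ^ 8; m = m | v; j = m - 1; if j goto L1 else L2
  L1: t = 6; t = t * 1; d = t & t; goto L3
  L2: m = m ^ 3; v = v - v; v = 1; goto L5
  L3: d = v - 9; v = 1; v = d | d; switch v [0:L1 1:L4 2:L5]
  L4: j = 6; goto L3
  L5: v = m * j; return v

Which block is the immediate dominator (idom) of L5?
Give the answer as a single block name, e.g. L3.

Answer: L0

Derivation:
idom tree: L1←L0 L2←L0 L3←L1 L4←L3 L5←L0
Dom at joins:
  L1: preds {L0,L3}: {L0} ∩ {L0,L1,L3} = {L0}; idom=L0
  L3: preds {L1,L4}: {L0,L1} ∩ {L0,L1,L3,L4} = {L0,L1}; idom=L1
  L5: preds {L2,L3}: {L0,L2} ∩ {L0,L1,L3} = {L0}; idom=L0

idom(L5) = L0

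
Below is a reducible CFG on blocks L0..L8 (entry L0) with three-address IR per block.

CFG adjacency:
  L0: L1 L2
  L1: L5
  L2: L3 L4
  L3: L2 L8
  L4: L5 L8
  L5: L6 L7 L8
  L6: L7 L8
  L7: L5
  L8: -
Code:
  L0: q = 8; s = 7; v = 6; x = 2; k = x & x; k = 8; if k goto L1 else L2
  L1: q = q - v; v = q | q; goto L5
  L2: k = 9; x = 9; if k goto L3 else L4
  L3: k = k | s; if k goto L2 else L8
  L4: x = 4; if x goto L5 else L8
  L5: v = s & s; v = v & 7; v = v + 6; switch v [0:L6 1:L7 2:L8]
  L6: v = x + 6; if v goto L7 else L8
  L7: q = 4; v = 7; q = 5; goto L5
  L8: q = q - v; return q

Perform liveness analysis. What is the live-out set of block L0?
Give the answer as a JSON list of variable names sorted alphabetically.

Block summaries:
  L0 def {k,q,s,v,x} use ∅
  L1 def {q,v} use {q,v}
  L2 def {k,x} use ∅
  L3 def {k} use {k,s}
  L4 def {x} use ∅
  L5 def {v} use {s}
  L6 def {v} use {x}
  L7 def {q,v} use ∅
  L8 def {q} use {q,v}

Liveness:
  L0 li=∅ lo={q,s,v,x}
  L1 li={q,s,v,x} lo={q,s,x}
  L2 li={q,s,v} lo={k,q,s,v}
  L3 li={k,q,s,v} lo={q,s,v}
  L4 li={q,s,v} lo={q,s,v,x}
  L5 li={q,s,x} lo={q,s,v,x}
  L6 li={q,s,x} lo={q,s,v,x}
  L7 li={s,x} lo={q,s,x}
  L8 li={q,v} lo=∅

live-out(L0) = ["q", "s", "v", "x"]

Answer: ["q", "s", "v", "x"]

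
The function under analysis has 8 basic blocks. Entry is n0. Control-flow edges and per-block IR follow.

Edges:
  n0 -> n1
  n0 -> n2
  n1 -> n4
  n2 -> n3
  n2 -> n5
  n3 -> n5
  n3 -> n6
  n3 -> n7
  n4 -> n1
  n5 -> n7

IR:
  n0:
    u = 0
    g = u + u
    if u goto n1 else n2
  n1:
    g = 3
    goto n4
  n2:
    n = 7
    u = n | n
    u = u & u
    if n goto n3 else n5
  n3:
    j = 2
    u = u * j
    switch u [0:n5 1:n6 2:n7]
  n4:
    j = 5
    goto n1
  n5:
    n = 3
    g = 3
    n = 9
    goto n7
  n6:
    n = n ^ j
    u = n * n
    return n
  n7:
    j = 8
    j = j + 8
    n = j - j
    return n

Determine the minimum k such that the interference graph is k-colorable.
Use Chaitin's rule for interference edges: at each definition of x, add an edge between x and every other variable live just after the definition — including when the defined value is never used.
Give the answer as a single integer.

Answer: 3

Derivation:
Per-block:
  n0: def={g,u} ue=∅
  n1: def={g} ue=∅
  n2: def={n,u} ue=∅
  n3: def={j,u} ue={u}
  n4: def={j} ue=∅
  n5: def={g,n} ue=∅
  n6: def={n,u} ue={j,n}
  n7: def={j,n} ue=∅

Backward fixpoint:
  n0 li=∅ lo=∅
  n1 li=∅ lo=∅
  n2 li=∅ lo={n,u}
  n3 li={n,u} lo={j,n}
  n4 li=∅ lo=∅
  n5 li=∅ lo=∅
  n6 li={j,n} lo=∅
  n7 li=∅ lo=∅

Interference:
  g↔{u}
  j↔{n,u}
  n↔{j,u}
  u↔{g,j,n}

Registers:
  clique {j,n,u} ⇒ need ≥ 3
  assign g→c1 j→c1 n→c2 u→c0 — no edge inside a register ⇒ χ ≤ 3
  χ = 3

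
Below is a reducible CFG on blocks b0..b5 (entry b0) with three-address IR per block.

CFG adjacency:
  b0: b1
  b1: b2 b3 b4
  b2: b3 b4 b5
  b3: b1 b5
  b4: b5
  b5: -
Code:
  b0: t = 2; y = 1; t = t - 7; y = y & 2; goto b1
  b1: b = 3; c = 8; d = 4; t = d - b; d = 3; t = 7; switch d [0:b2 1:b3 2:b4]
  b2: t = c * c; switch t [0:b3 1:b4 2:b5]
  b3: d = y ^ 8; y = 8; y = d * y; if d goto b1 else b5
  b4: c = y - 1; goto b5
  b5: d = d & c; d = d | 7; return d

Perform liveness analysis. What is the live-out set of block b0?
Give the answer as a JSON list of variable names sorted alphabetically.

Per-block:
  b0: def={t,y} ue=∅
  b1: def={b,c,d,t} ue=∅
  b2: def={t} ue={c}
  b3: def={d,y} ue={y}
  b4: def={c} ue={y}
  b5: def={d} ue={c,d}

Backward fixpoint:
  live b0: ∅→{y}
  live b1: {y}→{c,d,y}
  live b2: {c,d,y}→{c,d,y}
  live b3: {c,y}→{c,d,y}
  live b4: {d,y}→{c,d}
  live b5: {c,d}→∅

live-out(b0) = ["y"]

Answer: ["y"]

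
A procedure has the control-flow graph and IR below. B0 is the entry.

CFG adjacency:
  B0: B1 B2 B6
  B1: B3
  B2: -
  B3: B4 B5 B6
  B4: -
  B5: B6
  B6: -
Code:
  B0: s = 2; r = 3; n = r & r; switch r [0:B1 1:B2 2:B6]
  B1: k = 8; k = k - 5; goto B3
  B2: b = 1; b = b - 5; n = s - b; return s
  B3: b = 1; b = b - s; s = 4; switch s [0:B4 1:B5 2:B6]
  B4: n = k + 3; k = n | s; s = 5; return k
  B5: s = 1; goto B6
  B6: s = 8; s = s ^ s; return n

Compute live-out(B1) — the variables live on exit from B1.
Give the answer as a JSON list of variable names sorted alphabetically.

Answer: ["k", "n", "s"]

Derivation:
Block summaries:
  B0: def={n,r,s} ue=∅
  B1: def={k} ue=∅
  B2: def={b,n} ue={s}
  B3: def={b,s} ue={s}
  B4: def={k,n,s} ue={k,s}
  B5: def={s} ue=∅
  B6: def={s} ue={n}

Live sets:
  live B0: ∅→{n,s}
  live B1: {n,s}→{k,n,s}
  live B2: {s}→∅
  live B3: {k,n,s}→{k,n,s}
  live B4: {k,s}→∅
  live B5: {n}→{n}
  live B6: {n}→∅

live-out(B1) = ["k", "n", "s"]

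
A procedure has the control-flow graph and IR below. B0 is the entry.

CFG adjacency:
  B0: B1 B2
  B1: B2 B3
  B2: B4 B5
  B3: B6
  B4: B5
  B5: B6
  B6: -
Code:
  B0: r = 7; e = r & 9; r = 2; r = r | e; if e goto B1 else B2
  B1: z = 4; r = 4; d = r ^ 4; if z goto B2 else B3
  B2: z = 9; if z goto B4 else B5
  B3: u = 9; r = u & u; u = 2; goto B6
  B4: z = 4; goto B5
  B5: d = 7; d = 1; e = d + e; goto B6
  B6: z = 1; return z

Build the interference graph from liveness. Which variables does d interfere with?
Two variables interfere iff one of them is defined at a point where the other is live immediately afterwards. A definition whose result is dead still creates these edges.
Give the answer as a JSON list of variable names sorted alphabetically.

def/use:
  B0: def={e,r} ue=∅
  B1: def={d,r,z} ue=∅
  B2: def={z} ue=∅
  B3: def={r,u} ue=∅
  B4: def={z} ue=∅
  B5: def={d,e} ue={e}
  B6: def={z} ue=∅

Liveness:
  B0 li=∅ lo={e}
  B1 li={e} lo={e}
  B2 li={e} lo={e}
  B3 li=∅ lo=∅
  B4 li={e} lo={e}
  B5 li={e} lo=∅
  B6 li=∅ lo=∅

Interference:
  d: {e,z}
  e: {d,r,z}
  r: {e,z}
  u: ∅
  z: {d,e,r}

N(d) = ["e", "z"]

Answer: ["e", "z"]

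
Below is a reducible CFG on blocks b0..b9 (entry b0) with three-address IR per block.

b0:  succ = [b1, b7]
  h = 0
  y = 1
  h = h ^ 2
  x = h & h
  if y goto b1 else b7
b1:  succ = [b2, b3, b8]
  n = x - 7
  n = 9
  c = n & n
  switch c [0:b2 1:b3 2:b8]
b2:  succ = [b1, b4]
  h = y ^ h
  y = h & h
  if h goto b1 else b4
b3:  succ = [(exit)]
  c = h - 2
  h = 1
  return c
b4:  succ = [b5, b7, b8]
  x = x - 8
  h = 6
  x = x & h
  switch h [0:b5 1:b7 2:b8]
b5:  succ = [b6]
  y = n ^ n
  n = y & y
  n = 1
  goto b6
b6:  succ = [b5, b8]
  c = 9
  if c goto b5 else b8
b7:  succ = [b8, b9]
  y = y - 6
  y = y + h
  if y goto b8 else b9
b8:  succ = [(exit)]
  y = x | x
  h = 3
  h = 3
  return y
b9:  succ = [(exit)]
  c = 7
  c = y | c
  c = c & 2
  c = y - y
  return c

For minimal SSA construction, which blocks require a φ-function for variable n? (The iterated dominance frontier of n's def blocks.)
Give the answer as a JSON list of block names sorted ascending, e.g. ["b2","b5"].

Answer: ["b1", "b5", "b7", "b8"]

Derivation:
idom tree: b1←b0 b2←b1 b3←b1 b4←b2 b5←b4 b6←b5 b7←b0 b8←b0 b9←b7
Dom at joins:
  b1: preds {b0,b2}: {b0} ∩ {b0,b1,b2} = {b0}; idom=b0
  b5: preds {b4,b6}: {b0,b1,b2,b4} ∩ {b0,b1,b2,b4,b5,b6} = {b0,b1,b2,b4}; idom=b4
  b7: preds {b0,b4}: {b0} ∩ {b0,b1,b2,b4} = {b0}; idom=b0
  b8: preds {b1,b4,b6,b7}: {b0,b1} ∩ {b0,b1,b2,b4} ∩ {b0,b1,b2,b4,b5,b6} ∩ {b0,b7} = {b0}; idom=b0

DF walk-up:
  b1←b0: walk · to b0
  b1←b2: walk b2→b1 to b0
  b5←b4: walk · to b4
  b5←b6: walk b6→b5 to b4
  b7←b0: walk · to b0
  b7←b4: walk b4→b2→b1 to b0
  b8←b1: walk b1 to b0
  b8←b4: walk b4→b2→b1 to b0
  b8←b6: walk b6→b5→b4→b2→b1 to b0
  b8←b7: walk b7 to b0
  DF(b0)=∅
  DF(b1)={b1,b7,b8}
  DF(b2)={b1,b7,b8}
  DF(b3)=∅
  DF(b4)={b7,b8}
  DF(b5)={b5,b8}
  DF(b6)={b5,b8}
  DF(b7)={b8}
  DF(b8)=∅
  DF(b9)=∅

φ for n: defs {b1,b5}
  DF⁺ = {b1,b5,b7,b8}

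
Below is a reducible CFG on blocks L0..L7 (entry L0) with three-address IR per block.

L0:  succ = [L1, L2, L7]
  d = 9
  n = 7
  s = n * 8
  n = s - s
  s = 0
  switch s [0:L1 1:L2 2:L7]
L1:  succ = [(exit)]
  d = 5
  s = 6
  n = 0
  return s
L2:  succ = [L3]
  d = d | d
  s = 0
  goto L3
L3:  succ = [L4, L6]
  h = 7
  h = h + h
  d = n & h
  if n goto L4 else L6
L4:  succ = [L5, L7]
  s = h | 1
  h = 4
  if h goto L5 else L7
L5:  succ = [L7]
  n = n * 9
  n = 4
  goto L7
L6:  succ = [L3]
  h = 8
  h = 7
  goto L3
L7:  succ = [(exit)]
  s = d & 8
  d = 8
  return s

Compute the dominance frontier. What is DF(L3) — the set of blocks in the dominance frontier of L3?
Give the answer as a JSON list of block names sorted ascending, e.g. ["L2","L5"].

Answer: ["L3", "L7"]

Derivation:
idom tree: L1←L0 L2←L0 L3←L2 L4←L3 L5←L4 L6←L3 L7←L0
Dom at joins:
  L3: preds {L2,L6}: {L0,L2} ∩ {L0,L2,L3,L6} = {L0,L2}; idom=L2
  L7: preds {L0,L4,L5}: {L0} ∩ {L0,L2,L3,L4} ∩ {L0,L2,L3,L4,L5} = {L0}; idom=L0

Frontier:
  L3←L2: walk · to L2
  L3←L6: walk L6→L3 to L2
  L7←L0: walk · to L0
  L7←L4: walk L4→L3→L2 to L0
  L7←L5: walk L5→L4→L3→L2 to L0
  DF(L0)=∅
  DF(L1)=∅
  DF(L2)={L7}
  DF(L3)={L3,L7}
  DF(L4)={L7}
  DF(L5)={L7}
  DF(L6)={L3}
  DF(L7)=∅

DF(L3) = ["L3", "L7"]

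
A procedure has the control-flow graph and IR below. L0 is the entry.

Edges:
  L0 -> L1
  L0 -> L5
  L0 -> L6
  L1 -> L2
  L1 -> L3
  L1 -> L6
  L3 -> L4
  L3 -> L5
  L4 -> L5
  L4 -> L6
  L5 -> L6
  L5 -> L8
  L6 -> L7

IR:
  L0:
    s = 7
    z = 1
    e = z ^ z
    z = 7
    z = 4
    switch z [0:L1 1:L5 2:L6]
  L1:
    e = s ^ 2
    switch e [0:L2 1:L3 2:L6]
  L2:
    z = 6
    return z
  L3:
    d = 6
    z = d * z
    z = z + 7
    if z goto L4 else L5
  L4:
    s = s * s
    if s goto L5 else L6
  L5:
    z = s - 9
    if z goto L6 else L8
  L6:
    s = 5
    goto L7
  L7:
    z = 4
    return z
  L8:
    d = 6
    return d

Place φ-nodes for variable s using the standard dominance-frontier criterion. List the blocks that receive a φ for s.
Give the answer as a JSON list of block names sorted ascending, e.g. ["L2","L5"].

Answer: ["L5", "L6"]

Analysis:
idom tree: L1←L0 L2←L1 L3←L1 L4←L3 L5←L0 L6←L0 L7←L6 L8←L5
Dom at joins:
  L5: preds {L0,L3,L4}: {L0} ∩ {L0,L1,L3} ∩ {L0,L1,L3,L4} = {L0}; idom=L0
  L6: preds {L0,L1,L4,L5}: {L0} ∩ {L0,L1} ∩ {L0,L1,L3,L4} ∩ {L0,L5} = {L0}; idom=L0

Frontier:
  L5←L0: walk · to L0
  L5←L3: walk L3→L1 to L0
  L5←L4: walk L4→L3→L1 to L0
  L6←L0: walk · to L0
  L6←L1: walk L1 to L0
  L6←L4: walk L4→L3→L1 to L0
  L6←L5: walk L5 to L0
  L0 → ∅
  L1 → {L5,L6}
  L2 → ∅
  L3 → {L5,L6}
  L4 → {L5,L6}
  L5 → {L6}
  L6 → ∅
  L7 → ∅
  L8 → ∅

φ for s: defs {L0,L4,L6}
  DF⁺ = {L5,L6}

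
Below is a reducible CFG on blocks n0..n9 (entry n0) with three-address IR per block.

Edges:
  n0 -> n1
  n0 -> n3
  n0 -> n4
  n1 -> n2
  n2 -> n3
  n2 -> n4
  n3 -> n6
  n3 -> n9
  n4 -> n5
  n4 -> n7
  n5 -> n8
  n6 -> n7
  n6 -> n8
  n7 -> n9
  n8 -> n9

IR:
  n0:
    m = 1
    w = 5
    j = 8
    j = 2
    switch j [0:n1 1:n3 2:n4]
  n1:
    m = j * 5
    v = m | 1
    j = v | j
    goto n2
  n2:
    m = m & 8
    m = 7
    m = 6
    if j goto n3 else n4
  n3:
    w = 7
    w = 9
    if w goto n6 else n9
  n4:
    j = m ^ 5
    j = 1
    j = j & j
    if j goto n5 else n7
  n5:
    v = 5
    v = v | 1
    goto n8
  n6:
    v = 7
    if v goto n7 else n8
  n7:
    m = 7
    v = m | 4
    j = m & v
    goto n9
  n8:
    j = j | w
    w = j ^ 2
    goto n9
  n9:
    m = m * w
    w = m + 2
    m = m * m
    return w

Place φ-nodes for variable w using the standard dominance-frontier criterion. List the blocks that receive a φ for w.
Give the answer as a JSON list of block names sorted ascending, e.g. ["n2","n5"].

Answer: ["n7", "n8", "n9"]

Derivation:
idom tree: n1←n0 n2←n1 n3←n0 n4←n0 n5←n4 n6←n3 n7←n0 n8←n0 n9←n0
Join-block Dom:
  n3: preds {n0,n2}: {n0} ∩ {n0,n1,n2} = {n0}; idom=n0
  n4: preds {n0,n2}: {n0} ∩ {n0,n1,n2} = {n0}; idom=n0
  n7: preds {n4,n6}: {n0,n4} ∩ {n0,n3,n6} = {n0}; idom=n0
  n8: preds {n5,n6}: {n0,n4,n5} ∩ {n0,n3,n6} = {n0}; idom=n0
  n9: preds {n3,n7,n8}: {n0,n3} ∩ {n0,n7} ∩ {n0,n8} = {n0}; idom=n0

DF walk-up:
  join n3 pred n0: · stop@n0
  join n3 pred n2: n2→n1 stop@n0
  join n4 pred n0: · stop@n0
  join n4 pred n2: n2→n1 stop@n0
  join n7 pred n4: n4 stop@n0
  join n7 pred n6: n6→n3 stop@n0
  join n8 pred n5: n5→n4 stop@n0
  join n8 pred n6: n6→n3 stop@n0
  join n9 pred n3: n3 stop@n0
  join n9 pred n7: n7 stop@n0
  join n9 pred n8: n8 stop@n0
  DF(n0)=∅
  DF(n1)={n3,n4}
  DF(n2)={n3,n4}
  DF(n3)={n7,n8,n9}
  DF(n4)={n7,n8}
  DF(n5)={n8}
  DF(n6)={n7,n8}
  DF(n7)={n9}
  DF(n8)={n9}
  DF(n9)=∅

φ for w: defs {n0,n3,n8,n9}
  DF⁺ = {n7,n8,n9}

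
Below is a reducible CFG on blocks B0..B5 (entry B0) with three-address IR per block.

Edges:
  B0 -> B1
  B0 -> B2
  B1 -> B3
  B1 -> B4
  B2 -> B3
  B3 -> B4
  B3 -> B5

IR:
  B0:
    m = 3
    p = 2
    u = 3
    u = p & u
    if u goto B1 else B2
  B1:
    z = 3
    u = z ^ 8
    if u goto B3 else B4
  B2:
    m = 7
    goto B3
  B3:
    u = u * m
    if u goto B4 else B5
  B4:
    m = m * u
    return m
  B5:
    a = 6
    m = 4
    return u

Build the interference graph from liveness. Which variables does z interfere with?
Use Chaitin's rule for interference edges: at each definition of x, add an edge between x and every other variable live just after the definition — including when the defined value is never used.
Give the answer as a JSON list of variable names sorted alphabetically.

Answer: ["m"]

Derivation:
def/use:
  B0: {m,p,u} / ∅
  B1: {u,z} / ∅
  B2: {m} / ∅
  B3: {u} / {m,u}
  B4: {m} / {m,u}
  B5: {a,m} / {u}

Liveness:
  live B0: ∅→{m,u}
  live B1: {m}→{m,u}
  live B2: {u}→{m,u}
  live B3: {m,u}→{m,u}
  live B4: {m,u}→∅
  live B5: {u}→∅

Interfere edges:
  a↔{u}
  m↔{p,u,z}
  p↔{m,u}
  u↔{a,m,p}
  z↔{m}

N(z) = ["m"]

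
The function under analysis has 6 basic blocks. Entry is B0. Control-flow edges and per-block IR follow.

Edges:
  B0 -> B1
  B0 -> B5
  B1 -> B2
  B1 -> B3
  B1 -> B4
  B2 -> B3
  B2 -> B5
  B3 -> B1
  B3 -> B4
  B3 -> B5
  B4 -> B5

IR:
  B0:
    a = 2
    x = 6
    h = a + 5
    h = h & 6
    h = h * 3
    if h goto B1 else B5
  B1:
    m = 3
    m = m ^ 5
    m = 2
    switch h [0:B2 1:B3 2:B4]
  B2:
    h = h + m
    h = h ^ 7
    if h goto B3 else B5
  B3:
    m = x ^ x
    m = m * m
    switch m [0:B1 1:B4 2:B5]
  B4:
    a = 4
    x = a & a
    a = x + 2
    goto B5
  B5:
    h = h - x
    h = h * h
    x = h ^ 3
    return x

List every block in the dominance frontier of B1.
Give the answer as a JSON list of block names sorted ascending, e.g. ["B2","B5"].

idom tree: B1←B0 B2←B1 B3←B1 B4←B1 B5←B0
Join-block Dom:
  B1: preds {B0,B3}: {B0} ∩ {B0,B1,B3} = {B0}; idom=B0
  B3: preds {B1,B2}: {B0,B1} ∩ {B0,B1,B2} = {B0,B1}; idom=B1
  B4: preds {B1,B3}: {B0,B1} ∩ {B0,B1,B3} = {B0,B1}; idom=B1
  B5: preds {B0,B2,B3,B4}: {B0} ∩ {B0,B1,B2} ∩ {B0,B1,B3} ∩ {B0,B1,B4} = {B0}; idom=B0

DF walk-up:
  B1←B0: walk · to B0
  B1←B3: walk B3→B1 to B0
  B3←B1: walk · to B1
  B3←B2: walk B2 to B1
  B4←B1: walk · to B1
  B4←B3: walk B3 to B1
  B5←B0: walk · to B0
  B5←B2: walk B2→B1 to B0
  B5←B3: walk B3→B1 to B0
  B5←B4: walk B4→B1 to B0
  B0: DF=∅
  B1: DF={B1,B5}
  B2: DF={B3,B5}
  B3: DF={B1,B4,B5}
  B4: DF={B5}
  B5: DF=∅

DF(B1) = ["B1", "B5"]

Answer: ["B1", "B5"]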